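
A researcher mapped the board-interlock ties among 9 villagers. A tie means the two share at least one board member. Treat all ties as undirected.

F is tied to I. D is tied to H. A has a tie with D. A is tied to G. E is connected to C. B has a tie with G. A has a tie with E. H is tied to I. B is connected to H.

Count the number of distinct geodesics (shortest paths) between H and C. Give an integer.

The shortest distance is 4, and the only length-4 path is H–D–A–E–C. So there is exactly 1 shortest path.

1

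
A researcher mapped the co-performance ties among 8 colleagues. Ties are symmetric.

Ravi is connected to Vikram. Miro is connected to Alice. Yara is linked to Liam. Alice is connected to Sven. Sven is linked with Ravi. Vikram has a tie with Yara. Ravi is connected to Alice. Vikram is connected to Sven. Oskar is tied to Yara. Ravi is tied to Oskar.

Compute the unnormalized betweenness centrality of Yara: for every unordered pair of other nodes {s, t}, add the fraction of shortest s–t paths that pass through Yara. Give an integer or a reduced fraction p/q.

13/2

Pairs whose geodesics pass through Yara — Oskar–Vikram: 1/2; Oskar–Liam: 1; Alice–Liam: 3/3; Ravi–Liam: 2/2; Miro–Liam: 3/3; Vikram–Liam: 1; Sven–Liam: 1.
All other pairs contribute 0.
Summing the contributions gives betweenness(Yara) = 13/2.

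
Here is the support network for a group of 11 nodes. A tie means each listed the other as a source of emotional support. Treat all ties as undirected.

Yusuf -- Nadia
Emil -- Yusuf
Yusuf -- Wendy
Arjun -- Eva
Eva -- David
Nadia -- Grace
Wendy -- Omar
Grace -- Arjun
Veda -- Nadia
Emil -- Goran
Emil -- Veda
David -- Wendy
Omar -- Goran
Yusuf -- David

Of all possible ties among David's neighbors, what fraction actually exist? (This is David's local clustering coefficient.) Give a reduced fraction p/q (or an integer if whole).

1/3

David's neighbors: Eva, Wendy, and Yusuf (k = 3).
Possible neighbor pairs: C(3,2) = 3. Edges among them: Wendy–Yusuf → e = 1.
Clustering(David) = 1/3.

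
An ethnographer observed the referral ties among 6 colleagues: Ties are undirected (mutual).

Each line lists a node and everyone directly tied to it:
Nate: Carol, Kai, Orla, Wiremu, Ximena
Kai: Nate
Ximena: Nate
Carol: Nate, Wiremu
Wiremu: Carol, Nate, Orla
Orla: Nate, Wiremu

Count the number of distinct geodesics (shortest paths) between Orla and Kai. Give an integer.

The shortest distance is 2, and the only length-2 path is Orla–Nate–Kai. So there is exactly 1 shortest path.

1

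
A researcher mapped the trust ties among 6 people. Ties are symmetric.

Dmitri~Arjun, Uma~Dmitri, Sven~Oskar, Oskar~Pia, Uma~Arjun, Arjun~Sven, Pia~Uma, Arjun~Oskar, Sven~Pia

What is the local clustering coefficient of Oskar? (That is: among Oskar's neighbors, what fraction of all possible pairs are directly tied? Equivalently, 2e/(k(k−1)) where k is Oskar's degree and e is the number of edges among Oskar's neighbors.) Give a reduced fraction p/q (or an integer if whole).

Oskar's neighbors: Arjun, Pia, and Sven (k = 3).
Possible neighbor pairs: C(3,2) = 3. Edges among them: Arjun–Sven, Pia–Sven → e = 2.
Clustering(Oskar) = 2/3.

2/3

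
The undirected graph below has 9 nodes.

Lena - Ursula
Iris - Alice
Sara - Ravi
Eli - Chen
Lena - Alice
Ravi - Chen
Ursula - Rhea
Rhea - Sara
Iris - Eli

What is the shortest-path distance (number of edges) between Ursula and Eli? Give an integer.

4

One shortest route is Ursula – Lena – Alice – Iris – Eli, which uses 4 edges, and at distance 3 from Ursula we only reach {Iris, Ravi}, which does not include Eli. So d(Ursula,Eli) = 4.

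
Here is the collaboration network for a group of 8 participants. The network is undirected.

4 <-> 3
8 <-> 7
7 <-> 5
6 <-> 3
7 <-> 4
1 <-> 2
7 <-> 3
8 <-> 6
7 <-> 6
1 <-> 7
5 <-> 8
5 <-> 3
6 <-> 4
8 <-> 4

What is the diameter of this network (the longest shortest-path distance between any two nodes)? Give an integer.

Eccentricity of each node (its greatest distance to any other): 1:2, 2:3, 3:3, 4:3, 5:3, 6:3, 7:2, 8:3.
The maximum eccentricity is 3, realized for instance by the pair 2–5 via 2 – 1 – 7 – 5. So the diameter is 3.

3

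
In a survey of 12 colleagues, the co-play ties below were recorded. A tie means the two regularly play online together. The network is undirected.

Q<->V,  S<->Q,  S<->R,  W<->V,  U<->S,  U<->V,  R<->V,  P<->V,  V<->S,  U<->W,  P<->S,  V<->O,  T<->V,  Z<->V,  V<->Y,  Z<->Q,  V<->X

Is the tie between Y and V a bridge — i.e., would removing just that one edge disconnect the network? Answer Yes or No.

Without the Y–V edge there is no alternate route between Y and V, so the network disconnects. It is a bridge.

Yes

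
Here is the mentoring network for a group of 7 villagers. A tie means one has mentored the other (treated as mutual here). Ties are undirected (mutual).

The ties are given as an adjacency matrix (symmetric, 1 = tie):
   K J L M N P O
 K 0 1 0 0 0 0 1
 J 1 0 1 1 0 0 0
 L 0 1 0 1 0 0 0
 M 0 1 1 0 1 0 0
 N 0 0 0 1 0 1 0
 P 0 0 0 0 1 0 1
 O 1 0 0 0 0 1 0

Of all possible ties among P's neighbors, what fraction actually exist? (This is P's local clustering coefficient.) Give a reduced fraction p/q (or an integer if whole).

0

P's neighbors: N and O (k = 2).
Possible neighbor pairs: C(2,2) = 1. Edges among them: none → e = 0.
Clustering(P) = 0/1.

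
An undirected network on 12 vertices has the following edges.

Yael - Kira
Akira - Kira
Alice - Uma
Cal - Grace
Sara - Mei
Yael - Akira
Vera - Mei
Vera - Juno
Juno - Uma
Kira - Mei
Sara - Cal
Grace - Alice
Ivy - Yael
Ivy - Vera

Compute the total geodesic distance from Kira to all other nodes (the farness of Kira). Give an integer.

28

Distances from Kira: Akira:1, Alice:5, Cal:3, Grace:4, Ivy:2, Juno:3, Mei:1, Sara:2, Uma:4, Vera:2, Yael:1.
Sum = 1 + 5 + 3 + 4 + 2 + 3 + 1 + 2 + 4 + 2 + 1 = 28.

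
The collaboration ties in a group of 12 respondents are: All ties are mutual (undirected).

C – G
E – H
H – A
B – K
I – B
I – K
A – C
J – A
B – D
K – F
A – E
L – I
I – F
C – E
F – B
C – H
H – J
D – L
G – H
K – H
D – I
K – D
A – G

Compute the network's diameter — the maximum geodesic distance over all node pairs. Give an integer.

4

Eccentricity of each node (its greatest distance to any other): A:4, B:3, C:4, D:3, E:4, F:3, G:4, H:3, I:3, J:4, K:2, L:4.
The maximum eccentricity is 4, realized for instance by the pair J–L via J – H – K – D – L. So the diameter is 4.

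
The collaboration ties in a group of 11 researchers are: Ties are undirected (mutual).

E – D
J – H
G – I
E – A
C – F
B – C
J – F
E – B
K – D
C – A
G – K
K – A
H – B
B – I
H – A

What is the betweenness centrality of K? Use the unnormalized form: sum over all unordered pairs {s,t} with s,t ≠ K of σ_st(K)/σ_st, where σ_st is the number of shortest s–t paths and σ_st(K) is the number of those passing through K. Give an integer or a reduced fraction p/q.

Pairs whose geodesics pass through K — E–G: 2/3; A–I: 1/4; A–G: 1; A–D: 1/2; H–G: 1/2; H–D: 1/3; J–G: 1/2; J–D: 1/3; F–G: 1/2; F–D: 1/3; C–G: 1/2; C–D: 1/3; I–D: 1/2; G–D: 1.
All other pairs contribute 0.
Summing the contributions gives betweenness(K) = 29/4.

29/4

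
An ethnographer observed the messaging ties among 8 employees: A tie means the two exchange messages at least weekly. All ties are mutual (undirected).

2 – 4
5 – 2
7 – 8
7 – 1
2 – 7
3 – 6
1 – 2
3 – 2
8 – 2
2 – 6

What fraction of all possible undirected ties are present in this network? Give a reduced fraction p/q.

There are 10 edges and 8 nodes, so the maximum possible is C(8,2) = 28.
Density = 10/28 = 5/14.

5/14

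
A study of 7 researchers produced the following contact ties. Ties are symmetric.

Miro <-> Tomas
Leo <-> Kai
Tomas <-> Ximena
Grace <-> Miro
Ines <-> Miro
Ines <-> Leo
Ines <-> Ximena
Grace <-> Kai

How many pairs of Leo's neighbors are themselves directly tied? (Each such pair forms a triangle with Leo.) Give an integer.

Leo's neighbors are Ines and Kai, but none of them are tied to each other, so no triangle contains Leo.

0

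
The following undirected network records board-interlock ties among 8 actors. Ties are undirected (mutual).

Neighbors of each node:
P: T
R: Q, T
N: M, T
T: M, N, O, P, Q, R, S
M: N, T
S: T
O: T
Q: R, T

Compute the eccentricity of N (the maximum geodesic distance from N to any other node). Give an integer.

2

Distances from N: M:1, O:2, P:2, Q:2, R:2, S:2, T:1.
The largest is 2 (to O, Q, P, R, and S), so the eccentricity of N is 2.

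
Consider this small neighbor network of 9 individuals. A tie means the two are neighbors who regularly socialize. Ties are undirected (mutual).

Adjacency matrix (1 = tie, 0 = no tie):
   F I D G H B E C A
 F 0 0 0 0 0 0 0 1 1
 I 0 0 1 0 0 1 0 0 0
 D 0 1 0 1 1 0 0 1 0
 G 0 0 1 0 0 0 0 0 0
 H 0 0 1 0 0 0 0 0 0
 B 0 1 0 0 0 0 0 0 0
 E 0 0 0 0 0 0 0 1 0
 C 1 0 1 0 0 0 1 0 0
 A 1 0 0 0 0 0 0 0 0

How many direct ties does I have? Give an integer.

2

I is directly tied to B and D. That is 2 neighbors, so the degree of I is 2.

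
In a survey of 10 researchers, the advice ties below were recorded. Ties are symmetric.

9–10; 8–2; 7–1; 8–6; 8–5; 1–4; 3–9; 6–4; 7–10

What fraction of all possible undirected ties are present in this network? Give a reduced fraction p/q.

There are 9 edges and 10 nodes, so the maximum possible is C(10,2) = 45.
Density = 9/45 = 1/5.

1/5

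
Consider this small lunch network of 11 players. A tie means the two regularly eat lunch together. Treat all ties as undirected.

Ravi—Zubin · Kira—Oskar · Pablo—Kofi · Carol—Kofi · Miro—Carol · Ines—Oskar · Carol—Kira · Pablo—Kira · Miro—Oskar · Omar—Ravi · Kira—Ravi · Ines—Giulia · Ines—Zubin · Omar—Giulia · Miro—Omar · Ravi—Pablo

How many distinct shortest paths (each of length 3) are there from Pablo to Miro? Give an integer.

4

The shortest distance is 3. The length-3 paths are: Pablo–Kofi–Carol–Miro; Pablo–Kira–Carol–Miro; Pablo–Kira–Oskar–Miro; Pablo–Ravi–Omar–Miro.
That gives 4 distinct shortest paths.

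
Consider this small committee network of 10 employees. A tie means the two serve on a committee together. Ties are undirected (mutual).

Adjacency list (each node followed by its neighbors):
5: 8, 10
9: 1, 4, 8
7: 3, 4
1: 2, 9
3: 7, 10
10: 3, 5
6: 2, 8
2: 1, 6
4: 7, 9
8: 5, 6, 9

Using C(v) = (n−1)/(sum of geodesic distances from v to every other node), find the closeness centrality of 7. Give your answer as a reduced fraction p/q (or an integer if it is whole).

9/23

Distances from 7: 1:3, 2:4, 3:1, 4:1, 5:3, 6:4, 8:3, 9:2, 10:2. Sum = 23.
n = 10, so closeness = 9/23.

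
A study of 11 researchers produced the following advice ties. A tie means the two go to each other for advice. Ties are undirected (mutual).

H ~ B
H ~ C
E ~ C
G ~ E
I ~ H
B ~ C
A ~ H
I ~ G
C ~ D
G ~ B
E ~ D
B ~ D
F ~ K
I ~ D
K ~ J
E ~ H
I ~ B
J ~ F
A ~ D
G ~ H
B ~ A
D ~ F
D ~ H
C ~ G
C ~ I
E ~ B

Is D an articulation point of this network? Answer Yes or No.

Removing D leaves {A, B, C, E, G, H, and I} with no path to {F, J, and K}, so the network splits into 2 components. D is a cut vertex.

Yes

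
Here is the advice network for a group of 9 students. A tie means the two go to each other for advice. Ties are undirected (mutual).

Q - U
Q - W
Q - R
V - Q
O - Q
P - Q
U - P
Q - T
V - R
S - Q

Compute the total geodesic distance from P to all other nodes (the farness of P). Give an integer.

Distances from P: O:2, Q:1, R:2, S:2, T:2, U:1, V:2, W:2.
Sum = 2 + 1 + 2 + 2 + 2 + 1 + 2 + 2 = 14.

14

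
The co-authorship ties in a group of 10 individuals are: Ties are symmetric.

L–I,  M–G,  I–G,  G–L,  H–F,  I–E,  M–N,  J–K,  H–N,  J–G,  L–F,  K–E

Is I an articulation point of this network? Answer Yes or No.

No

Even without I, every remaining node can still reach every other (the residual graph is connected), so I is not a cut vertex.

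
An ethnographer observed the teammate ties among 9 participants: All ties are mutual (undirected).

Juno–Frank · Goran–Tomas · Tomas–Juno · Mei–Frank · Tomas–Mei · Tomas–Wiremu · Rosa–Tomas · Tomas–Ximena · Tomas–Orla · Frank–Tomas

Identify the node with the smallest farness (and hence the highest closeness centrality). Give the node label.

Tomas

Farness (sum of distances to all others) for each node — Frank:13, Goran:15, Juno:14, Mei:14, Orla:15, Rosa:15, Tomas:8, Wiremu:15, Ximena:15.
The smallest farness is 8, for Tomas, so Tomas has the highest closeness.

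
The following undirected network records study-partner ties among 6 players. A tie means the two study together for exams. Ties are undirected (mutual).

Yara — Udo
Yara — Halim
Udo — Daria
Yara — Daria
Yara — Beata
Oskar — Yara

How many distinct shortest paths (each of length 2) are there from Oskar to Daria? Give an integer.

The shortest distance is 2, and the only length-2 path is Oskar–Yara–Daria. So there is exactly 1 shortest path.

1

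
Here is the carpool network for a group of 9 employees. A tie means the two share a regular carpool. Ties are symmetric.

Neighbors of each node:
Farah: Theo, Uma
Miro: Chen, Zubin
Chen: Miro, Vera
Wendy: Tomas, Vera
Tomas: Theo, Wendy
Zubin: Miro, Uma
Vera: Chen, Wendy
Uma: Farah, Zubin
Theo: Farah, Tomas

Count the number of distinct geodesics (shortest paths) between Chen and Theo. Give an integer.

1

The shortest distance is 4, and the only length-4 path is Chen–Vera–Wendy–Tomas–Theo. So there is exactly 1 shortest path.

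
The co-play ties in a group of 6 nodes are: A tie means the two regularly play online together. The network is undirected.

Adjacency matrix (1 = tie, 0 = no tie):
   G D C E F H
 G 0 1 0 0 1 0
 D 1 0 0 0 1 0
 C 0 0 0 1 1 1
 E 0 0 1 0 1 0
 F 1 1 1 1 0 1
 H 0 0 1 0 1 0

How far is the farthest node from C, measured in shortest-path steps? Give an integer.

Distances from C: D:2, E:1, F:1, G:2, H:1.
The largest is 2 (to G and D), so the eccentricity of C is 2.

2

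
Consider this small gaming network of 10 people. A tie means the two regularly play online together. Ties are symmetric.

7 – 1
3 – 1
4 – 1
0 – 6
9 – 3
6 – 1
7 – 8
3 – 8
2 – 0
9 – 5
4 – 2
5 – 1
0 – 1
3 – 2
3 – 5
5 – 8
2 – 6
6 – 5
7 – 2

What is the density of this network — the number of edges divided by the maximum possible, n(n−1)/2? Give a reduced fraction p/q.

19/45

There are 19 edges and 10 nodes, so the maximum possible is C(10,2) = 45.
Density = 19/45.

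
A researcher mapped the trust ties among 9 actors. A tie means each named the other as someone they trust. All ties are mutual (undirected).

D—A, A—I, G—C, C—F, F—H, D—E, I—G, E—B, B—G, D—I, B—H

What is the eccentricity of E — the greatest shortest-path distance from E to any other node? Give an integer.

3

Distances from E: A:2, B:1, C:3, D:1, F:3, G:2, H:2, I:2.
The largest is 3 (to F and C), so the eccentricity of E is 3.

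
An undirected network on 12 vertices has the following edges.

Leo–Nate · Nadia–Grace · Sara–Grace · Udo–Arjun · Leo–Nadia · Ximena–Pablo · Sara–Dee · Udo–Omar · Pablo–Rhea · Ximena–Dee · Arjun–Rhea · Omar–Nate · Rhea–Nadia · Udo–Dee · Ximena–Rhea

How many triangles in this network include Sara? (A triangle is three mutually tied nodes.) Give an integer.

Sara's neighbors are Dee and Grace, but none of them are tied to each other, so no triangle contains Sara.

0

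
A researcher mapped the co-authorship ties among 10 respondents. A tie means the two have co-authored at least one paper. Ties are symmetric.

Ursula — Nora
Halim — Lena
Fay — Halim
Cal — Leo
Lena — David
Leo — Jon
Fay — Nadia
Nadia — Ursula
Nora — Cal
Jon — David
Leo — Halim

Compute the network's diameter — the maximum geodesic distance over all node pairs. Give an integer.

Eccentricity of each node (its greatest distance to any other): Cal:3, David:5, Fay:3, Halim:3, Jon:4, Lena:4, Leo:3, Nadia:4, Nora:4, Ursula:5.
The maximum eccentricity is 5, realized for instance by the pair Ursula–David via Ursula – Nora – Cal – Leo – Jon – David. So the diameter is 5.

5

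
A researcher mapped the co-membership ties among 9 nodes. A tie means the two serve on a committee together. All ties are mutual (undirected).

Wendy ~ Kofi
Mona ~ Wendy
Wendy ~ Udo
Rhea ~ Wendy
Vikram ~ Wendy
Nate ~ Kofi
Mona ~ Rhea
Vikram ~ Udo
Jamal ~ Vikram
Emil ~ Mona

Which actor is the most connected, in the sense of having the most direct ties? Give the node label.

Degrees — Emil:1, Jamal:1, Kofi:2, Mona:3, Nate:1, Rhea:2, Udo:2, Vikram:3, Wendy:5.
The maximum is 5, attained only by Wendy.

Wendy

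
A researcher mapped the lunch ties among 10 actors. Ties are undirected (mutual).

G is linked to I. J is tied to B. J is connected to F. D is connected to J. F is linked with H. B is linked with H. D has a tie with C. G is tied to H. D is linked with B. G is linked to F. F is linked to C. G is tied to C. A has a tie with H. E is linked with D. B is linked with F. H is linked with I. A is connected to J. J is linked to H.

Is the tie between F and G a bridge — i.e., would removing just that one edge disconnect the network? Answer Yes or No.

No

Even without that edge, F still reaches G via F – H – G, so the network stays connected. Not a bridge.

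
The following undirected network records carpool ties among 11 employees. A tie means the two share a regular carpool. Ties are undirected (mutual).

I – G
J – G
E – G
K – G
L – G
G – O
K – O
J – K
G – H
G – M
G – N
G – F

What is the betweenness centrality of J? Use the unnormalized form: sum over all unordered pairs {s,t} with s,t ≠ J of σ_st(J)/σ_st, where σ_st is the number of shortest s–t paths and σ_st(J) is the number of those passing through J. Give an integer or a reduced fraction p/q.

0

No shortest path between any pair of other nodes passes through J.
Summing the contributions gives betweenness(J) = 0.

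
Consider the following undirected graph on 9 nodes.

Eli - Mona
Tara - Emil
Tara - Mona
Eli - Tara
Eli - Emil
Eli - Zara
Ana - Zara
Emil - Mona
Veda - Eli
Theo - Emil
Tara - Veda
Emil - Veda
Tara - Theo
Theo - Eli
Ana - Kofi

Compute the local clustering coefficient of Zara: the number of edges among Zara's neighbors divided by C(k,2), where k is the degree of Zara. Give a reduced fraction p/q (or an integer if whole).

Zara's neighbors: Ana and Eli (k = 2).
Possible neighbor pairs: C(2,2) = 1. Edges among them: none → e = 0.
Clustering(Zara) = 0/1.

0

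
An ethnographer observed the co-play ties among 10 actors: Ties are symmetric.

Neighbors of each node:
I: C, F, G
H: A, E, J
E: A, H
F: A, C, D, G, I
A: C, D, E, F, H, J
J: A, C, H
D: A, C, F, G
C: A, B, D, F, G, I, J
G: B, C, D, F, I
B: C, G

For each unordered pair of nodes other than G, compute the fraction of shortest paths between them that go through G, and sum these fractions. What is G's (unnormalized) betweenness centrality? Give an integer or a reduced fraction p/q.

11/6

Pairs whose geodesics pass through G — D–I: 1/3; D–B: 1/2; F–B: 1/2; I–B: 1/2.
All other pairs contribute 0.
Summing the contributions gives betweenness(G) = 11/6.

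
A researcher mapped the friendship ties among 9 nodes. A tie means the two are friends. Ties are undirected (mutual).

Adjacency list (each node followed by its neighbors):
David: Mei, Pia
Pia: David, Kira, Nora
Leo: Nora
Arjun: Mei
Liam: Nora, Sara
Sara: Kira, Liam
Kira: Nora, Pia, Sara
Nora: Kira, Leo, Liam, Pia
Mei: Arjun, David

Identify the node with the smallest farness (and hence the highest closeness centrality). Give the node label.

Pia

Farness (sum of distances to all others) for each node — Arjun:29, David:17, Kira:16, Leo:22, Liam:20, Mei:22, Nora:15, Pia:14, Sara:21.
The smallest farness is 14, for Pia, so Pia has the highest closeness.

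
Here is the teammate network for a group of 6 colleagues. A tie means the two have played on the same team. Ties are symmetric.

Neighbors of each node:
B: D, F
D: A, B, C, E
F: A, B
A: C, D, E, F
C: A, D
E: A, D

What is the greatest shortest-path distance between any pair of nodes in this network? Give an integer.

2

Eccentricity of each node (its greatest distance to any other): A:2, B:2, C:2, D:2, E:2, F:2.
The maximum eccentricity is 2, realized for instance by the pair B–C via B – D – C. So the diameter is 2.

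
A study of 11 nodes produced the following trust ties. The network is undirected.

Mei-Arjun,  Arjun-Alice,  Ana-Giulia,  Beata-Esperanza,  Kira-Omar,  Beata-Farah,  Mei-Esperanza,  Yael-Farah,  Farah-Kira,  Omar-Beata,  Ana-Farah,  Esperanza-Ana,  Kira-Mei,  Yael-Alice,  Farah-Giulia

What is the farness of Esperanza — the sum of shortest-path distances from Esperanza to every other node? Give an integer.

19

Distances from Esperanza: Alice:3, Ana:1, Arjun:2, Beata:1, Farah:2, Giulia:2, Kira:2, Mei:1, Omar:2, Yael:3.
Sum = 3 + 1 + 2 + 1 + 2 + 2 + 2 + 1 + 2 + 3 = 19.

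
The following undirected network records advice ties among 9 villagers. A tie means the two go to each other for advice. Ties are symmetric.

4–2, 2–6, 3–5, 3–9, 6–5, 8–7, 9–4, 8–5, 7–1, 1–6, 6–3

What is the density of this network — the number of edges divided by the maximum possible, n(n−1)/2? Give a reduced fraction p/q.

There are 11 edges and 9 nodes, so the maximum possible is C(9,2) = 36.
Density = 11/36.

11/36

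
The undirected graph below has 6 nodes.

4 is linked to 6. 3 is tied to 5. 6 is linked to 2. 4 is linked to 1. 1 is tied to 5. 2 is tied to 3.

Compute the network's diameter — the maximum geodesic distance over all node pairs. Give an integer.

3

Eccentricity of each node (its greatest distance to any other): 1:3, 2:3, 3:3, 4:3, 5:3, 6:3.
The maximum eccentricity is 3, realized for instance by the pair 4–3 via 4 – 1 – 5 – 3. So the diameter is 3.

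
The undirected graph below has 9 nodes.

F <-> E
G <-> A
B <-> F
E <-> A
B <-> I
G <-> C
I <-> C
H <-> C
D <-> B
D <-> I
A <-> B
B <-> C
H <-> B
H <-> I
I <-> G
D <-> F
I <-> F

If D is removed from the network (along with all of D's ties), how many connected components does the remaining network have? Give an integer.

1

D's neighbors (B, F, and I) remain reachable from one another through other ties, so the rest of the network stays in one piece.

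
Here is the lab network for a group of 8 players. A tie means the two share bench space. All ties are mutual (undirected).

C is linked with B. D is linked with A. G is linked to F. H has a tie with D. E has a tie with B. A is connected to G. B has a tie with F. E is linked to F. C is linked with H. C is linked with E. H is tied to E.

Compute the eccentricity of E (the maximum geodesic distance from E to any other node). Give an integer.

3

Distances from E: A:3, B:1, C:1, D:2, F:1, G:2, H:1.
The largest is 3 (to A), so the eccentricity of E is 3.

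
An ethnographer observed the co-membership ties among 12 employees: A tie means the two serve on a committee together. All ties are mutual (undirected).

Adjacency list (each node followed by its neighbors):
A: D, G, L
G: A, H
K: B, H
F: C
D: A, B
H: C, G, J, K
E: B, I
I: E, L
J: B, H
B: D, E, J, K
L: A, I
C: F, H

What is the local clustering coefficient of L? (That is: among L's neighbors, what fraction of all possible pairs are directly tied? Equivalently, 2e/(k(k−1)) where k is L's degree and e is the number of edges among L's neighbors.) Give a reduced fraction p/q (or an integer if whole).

0

L's neighbors: A and I (k = 2).
Possible neighbor pairs: C(2,2) = 1. Edges among them: none → e = 0.
Clustering(L) = 0/1.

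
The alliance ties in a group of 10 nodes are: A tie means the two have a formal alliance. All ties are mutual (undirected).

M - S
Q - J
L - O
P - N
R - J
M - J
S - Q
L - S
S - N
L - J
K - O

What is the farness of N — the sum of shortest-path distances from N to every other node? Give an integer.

22

Distances from N: J:3, K:4, L:2, M:2, O:3, P:1, Q:2, R:4, S:1.
Sum = 3 + 4 + 2 + 2 + 3 + 1 + 2 + 4 + 1 = 22.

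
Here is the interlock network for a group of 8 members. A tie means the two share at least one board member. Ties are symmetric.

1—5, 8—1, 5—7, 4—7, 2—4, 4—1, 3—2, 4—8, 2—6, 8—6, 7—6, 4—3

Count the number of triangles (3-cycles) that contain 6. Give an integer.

0

6's neighbors are 2, 7, and 8, but none of them are tied to each other, so no triangle contains 6.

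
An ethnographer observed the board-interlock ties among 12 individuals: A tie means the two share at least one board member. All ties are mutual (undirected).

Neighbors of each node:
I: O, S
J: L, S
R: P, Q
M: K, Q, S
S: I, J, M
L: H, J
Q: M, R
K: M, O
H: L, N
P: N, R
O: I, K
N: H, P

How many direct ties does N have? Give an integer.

N is directly tied to H and P. That is 2 neighbors, so the degree of N is 2.

2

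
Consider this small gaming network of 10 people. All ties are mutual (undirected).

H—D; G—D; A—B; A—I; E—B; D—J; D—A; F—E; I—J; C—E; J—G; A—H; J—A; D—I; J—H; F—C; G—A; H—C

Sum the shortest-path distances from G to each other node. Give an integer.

19

Distances from G: A:1, B:2, C:3, D:1, E:3, F:4, H:2, I:2, J:1.
Sum = 1 + 2 + 3 + 1 + 3 + 4 + 2 + 2 + 1 = 19.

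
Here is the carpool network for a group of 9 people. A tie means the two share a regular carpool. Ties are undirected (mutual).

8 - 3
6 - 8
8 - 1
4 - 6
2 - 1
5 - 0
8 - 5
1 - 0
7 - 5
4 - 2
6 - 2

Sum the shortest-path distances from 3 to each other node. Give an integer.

Distances from 3: 0:3, 1:2, 2:3, 4:3, 5:2, 6:2, 7:3, 8:1.
Sum = 3 + 2 + 3 + 3 + 2 + 2 + 3 + 1 = 19.

19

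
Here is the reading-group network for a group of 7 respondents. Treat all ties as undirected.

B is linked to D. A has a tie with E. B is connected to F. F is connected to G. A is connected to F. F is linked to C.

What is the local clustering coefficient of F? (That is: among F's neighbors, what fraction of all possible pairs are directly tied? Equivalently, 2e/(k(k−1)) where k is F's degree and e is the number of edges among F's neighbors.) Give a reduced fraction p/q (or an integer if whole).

F's neighbors: A, B, C, and G (k = 4).
Possible neighbor pairs: C(4,2) = 6. Edges among them: none → e = 0.
Clustering(F) = 0/6 = 0.

0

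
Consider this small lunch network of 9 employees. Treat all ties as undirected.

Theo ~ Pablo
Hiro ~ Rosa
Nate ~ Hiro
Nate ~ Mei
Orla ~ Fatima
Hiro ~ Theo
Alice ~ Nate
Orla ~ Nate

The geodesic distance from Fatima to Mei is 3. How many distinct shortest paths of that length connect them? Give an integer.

1

The shortest distance is 3, and the only length-3 path is Fatima–Orla–Nate–Mei. So there is exactly 1 shortest path.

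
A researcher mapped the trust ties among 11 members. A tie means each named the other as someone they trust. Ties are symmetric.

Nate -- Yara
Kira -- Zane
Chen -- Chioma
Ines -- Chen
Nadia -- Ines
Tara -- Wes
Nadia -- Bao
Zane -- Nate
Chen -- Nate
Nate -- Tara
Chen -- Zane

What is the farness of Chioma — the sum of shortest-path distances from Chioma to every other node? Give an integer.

27

Distances from Chioma: Bao:4, Chen:1, Ines:2, Kira:3, Nadia:3, Nate:2, Tara:3, Wes:4, Yara:3, Zane:2.
Sum = 4 + 1 + 2 + 3 + 3 + 2 + 3 + 4 + 3 + 2 = 27.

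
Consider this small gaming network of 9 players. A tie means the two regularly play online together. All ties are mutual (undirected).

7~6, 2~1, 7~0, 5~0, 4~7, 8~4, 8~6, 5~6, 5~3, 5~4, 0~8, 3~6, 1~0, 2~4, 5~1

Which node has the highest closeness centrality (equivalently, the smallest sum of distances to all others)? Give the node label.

Farness (sum of distances to all others) for each node — 0:12, 1:13, 2:16, 3:15, 4:12, 5:11, 6:13, 7:13, 8:13.
The smallest farness is 11, for 5, so 5 has the highest closeness.

5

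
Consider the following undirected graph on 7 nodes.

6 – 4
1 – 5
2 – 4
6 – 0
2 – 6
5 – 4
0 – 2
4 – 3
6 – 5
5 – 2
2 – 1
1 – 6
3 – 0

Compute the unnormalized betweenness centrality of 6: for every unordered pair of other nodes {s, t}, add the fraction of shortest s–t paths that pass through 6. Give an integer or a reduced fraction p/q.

Pairs whose geodesics pass through 6 — 0–1: 1/2; 0–5: 1/2; 0–4: 1/3; 1–4: 1/3; 1–3: 2/5.
All other pairs contribute 0.
Summing the contributions gives betweenness(6) = 31/15.

31/15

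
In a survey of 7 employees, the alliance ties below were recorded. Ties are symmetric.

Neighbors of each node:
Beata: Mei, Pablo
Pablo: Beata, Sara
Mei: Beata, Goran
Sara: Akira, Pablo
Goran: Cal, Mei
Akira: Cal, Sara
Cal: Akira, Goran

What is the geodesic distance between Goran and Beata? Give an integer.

2

One shortest route is Goran – Mei – Beata, which uses 2 edges, and Goran and Beata are not directly tied, so nothing shorter exists. So d(Goran,Beata) = 2.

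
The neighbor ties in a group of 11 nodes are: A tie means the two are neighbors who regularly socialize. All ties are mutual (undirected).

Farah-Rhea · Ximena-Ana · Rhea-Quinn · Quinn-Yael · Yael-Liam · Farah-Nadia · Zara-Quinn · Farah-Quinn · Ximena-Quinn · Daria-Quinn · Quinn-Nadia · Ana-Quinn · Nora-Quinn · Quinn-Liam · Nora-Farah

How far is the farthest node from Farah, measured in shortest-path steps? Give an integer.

2

Distances from Farah: Ana:2, Daria:2, Liam:2, Nadia:1, Nora:1, Quinn:1, Rhea:1, Ximena:2, Yael:2, Zara:2.
The largest is 2 (to Zara, Liam, Ximena, Yael, Daria, and Ana), so the eccentricity of Farah is 2.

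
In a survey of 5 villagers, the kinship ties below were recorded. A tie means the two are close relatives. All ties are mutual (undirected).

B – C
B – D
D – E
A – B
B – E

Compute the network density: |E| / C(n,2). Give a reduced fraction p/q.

1/2

There are 5 edges and 5 nodes, so the maximum possible is C(5,2) = 10.
Density = 5/10 = 1/2.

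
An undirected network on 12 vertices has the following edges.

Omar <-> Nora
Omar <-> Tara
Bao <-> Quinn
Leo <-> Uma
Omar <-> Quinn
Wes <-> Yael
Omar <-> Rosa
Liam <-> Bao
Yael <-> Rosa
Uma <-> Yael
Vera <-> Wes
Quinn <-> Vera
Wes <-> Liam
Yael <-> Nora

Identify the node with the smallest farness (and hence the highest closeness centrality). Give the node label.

Farness (sum of distances to all others) for each node — Bao:29, Leo:39, Liam:28, Nora:24, Omar:23, Quinn:25, Rosa:24, Tara:33, Uma:29, Vera:26, Wes:23, Yael:21.
The smallest farness is 21, for Yael, so Yael has the highest closeness.

Yael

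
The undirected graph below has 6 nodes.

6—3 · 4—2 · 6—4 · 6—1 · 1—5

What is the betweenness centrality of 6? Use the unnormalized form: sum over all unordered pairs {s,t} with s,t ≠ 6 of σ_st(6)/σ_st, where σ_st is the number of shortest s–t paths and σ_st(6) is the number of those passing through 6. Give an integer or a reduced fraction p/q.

8

Pairs whose geodesics pass through 6 — 2–5: 1; 2–3: 1; 2–1: 1; 5–3: 1; 5–4: 1; 3–1: 1; 3–4: 1; 1–4: 1.
All other pairs contribute 0.
Summing the contributions gives betweenness(6) = 8.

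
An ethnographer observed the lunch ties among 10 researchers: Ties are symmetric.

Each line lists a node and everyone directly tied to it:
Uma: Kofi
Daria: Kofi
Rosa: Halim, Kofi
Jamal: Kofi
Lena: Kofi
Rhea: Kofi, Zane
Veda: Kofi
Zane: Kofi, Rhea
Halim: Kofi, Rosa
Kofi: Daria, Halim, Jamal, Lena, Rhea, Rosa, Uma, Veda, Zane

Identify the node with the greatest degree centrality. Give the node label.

Degrees — Daria:1, Halim:2, Jamal:1, Kofi:9, Lena:1, Rhea:2, Rosa:2, Uma:1, Veda:1, Zane:2.
The maximum is 9, attained only by Kofi.

Kofi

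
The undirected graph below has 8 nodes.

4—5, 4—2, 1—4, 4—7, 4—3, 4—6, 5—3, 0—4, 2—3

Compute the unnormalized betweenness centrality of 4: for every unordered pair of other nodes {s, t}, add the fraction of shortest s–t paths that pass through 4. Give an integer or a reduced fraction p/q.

Pairs whose geodesics pass through 4 — 1–3: 1; 1–2: 1; 1–5: 1; 1–0: 1; 1–6: 1; 1–7: 1; 3–0: 1; 3–6: 1; 3–7: 1; 2–5: 1/2; 2–0: 1; 2–6: 1; 2–7: 1; 5–0: 1 … (+5 more pairs).
All other pairs contribute 0.
Summing the contributions gives betweenness(4) = 37/2.

37/2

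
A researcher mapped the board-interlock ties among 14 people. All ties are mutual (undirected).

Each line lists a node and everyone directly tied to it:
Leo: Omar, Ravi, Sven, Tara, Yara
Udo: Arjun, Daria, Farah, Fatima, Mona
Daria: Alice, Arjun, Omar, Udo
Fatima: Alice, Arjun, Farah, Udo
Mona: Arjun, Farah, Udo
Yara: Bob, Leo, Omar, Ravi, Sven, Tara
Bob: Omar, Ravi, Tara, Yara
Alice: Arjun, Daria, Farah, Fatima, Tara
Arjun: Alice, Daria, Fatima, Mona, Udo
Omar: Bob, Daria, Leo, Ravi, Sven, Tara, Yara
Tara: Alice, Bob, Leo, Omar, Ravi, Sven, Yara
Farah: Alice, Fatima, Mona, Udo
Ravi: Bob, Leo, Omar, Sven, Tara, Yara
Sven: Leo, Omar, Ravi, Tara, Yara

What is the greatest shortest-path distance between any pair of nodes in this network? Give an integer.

4

Eccentricity of each node (its greatest distance to any other): Alice:2, Arjun:3, Bob:4, Daria:2, Farah:3, Fatima:3, Leo:4, Mona:4, Omar:3, Ravi:4, Sven:4, Tara:3, Udo:3, Yara:4.
The maximum eccentricity is 4, realized for instance by the pair Yara–Mona via Yara – Omar – Daria – Arjun – Mona. So the diameter is 4.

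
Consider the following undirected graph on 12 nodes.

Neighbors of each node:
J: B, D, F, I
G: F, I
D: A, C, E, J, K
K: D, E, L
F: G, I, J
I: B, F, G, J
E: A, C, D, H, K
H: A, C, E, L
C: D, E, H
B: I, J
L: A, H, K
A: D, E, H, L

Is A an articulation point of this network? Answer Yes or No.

Even without A, every remaining node can still reach every other (the residual graph is connected), so A is not a cut vertex.

No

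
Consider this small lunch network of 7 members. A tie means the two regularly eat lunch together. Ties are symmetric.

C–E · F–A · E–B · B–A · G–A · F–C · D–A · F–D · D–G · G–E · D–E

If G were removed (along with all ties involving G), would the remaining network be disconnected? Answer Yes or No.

Even without G, every remaining node can still reach every other (the residual graph is connected), so G is not a cut vertex.

No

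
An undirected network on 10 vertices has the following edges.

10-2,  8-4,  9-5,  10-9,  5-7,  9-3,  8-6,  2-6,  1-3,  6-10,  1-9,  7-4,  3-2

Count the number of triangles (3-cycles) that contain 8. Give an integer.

8's neighbors are 4 and 6, but none of them are tied to each other, so no triangle contains 8.

0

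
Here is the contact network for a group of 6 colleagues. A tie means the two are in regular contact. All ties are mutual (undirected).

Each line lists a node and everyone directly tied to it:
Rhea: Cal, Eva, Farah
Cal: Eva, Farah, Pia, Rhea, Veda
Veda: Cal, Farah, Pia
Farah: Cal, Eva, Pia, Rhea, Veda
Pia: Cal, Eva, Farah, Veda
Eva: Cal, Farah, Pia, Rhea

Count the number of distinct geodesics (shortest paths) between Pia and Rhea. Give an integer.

The shortest distance is 2. The length-2 paths are: Pia–Cal–Rhea; Pia–Eva–Rhea; Pia–Farah–Rhea.
That gives 3 distinct shortest paths.

3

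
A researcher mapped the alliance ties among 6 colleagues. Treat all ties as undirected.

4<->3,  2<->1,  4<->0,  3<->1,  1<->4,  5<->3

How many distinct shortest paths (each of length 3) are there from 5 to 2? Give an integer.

The shortest distance is 3, and the only length-3 path is 5–3–1–2. So there is exactly 1 shortest path.

1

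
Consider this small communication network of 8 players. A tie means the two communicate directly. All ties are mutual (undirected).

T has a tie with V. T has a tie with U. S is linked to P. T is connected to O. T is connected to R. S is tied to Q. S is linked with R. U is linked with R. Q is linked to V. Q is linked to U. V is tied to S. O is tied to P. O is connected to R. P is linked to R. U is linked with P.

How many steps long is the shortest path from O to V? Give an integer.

2

One shortest route is O – T – V, which uses 2 edges, and O and V are not directly tied, so nothing shorter exists. So d(O,V) = 2.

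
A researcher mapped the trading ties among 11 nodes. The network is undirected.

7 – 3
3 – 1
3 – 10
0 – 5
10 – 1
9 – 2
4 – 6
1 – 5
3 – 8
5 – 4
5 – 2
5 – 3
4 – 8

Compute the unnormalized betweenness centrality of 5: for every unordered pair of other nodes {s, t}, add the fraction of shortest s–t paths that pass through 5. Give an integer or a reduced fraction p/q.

Pairs whose geodesics pass through 5 — 7–9: 1; 7–2: 1; 7–6: 1/2; 7–0: 1; 7–4: 1/2; 10–9: 2/2; 10–2: 2/2; 10–6: 2/3; 10–0: 2/2; 10–4: 2/3; 9–6: 1; 9–0: 1; 9–3: 1; 9–8: 2/2 … (+17 more pairs).
All other pairs contribute 0.
Summing the contributions gives betweenness(5) = 85/3.

85/3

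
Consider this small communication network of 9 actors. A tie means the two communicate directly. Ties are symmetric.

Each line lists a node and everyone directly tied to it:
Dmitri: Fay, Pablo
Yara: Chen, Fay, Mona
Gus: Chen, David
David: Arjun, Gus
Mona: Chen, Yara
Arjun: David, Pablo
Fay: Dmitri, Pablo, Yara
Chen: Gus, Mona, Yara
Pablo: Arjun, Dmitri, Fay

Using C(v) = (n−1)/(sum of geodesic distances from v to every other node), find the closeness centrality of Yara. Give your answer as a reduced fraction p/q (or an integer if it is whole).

Distances from Yara: Arjun:3, Chen:1, David:3, Dmitri:2, Fay:1, Gus:2, Mona:1, Pablo:2. Sum = 15.
n = 9, so closeness = 8/15.

8/15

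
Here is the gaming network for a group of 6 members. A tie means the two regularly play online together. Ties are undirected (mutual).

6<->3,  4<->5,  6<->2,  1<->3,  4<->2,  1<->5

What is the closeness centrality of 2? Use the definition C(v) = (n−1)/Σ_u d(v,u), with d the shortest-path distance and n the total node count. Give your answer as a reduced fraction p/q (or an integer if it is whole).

5/9

Distances from 2: 1:3, 3:2, 4:1, 5:2, 6:1. Sum = 9.
n = 6, so closeness = 5/9.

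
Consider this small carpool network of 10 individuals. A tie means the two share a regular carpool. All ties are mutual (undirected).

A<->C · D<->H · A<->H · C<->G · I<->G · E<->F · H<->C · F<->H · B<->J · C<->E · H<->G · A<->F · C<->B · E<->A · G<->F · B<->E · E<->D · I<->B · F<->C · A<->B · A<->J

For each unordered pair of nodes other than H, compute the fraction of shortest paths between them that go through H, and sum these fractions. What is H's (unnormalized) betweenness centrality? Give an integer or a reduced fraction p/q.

58/15

Pairs whose geodesics pass through H — A–D: 1/2; A–G: 1/3; C–D: 1/2; F–D: 1/2; D–J: 1/3; D–G: 1; D–I: 1/2; J–G: 1/5.
All other pairs contribute 0.
Summing the contributions gives betweenness(H) = 58/15.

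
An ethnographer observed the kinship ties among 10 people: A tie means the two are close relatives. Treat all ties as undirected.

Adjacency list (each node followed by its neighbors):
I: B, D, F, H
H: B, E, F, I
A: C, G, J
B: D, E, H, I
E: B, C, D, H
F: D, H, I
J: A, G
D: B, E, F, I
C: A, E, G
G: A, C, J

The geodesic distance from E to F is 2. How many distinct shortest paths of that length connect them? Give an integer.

2

The shortest distance is 2. The length-2 paths are: E–D–F; E–H–F.
That gives 2 distinct shortest paths.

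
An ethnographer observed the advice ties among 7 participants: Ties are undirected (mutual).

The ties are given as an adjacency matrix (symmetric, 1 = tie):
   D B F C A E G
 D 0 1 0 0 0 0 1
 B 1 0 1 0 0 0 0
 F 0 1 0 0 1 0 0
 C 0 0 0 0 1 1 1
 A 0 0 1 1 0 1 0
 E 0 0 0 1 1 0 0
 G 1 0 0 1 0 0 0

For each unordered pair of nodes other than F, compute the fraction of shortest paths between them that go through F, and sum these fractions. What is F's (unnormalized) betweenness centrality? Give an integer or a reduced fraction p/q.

3

Pairs whose geodesics pass through F — D–A: 1/2; B–C: 1/2; B–A: 1; B–E: 1.
All other pairs contribute 0.
Summing the contributions gives betweenness(F) = 3.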